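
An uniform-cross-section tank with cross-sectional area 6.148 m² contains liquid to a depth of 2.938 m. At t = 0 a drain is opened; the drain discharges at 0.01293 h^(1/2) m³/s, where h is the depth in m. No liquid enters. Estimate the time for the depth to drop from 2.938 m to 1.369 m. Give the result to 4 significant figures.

With no inflow, A dh/dt = −0.01293 √h.
∫ h^(−1/2) dh = −(0.01293/A) ∫ dt, giving 2√h = 2√h₀ − (0.01293/A) t.
t = 2A(√h₀ − √h)/0.01293 = 2·6.148·(√2.938 − √1.369)/0.01293
  = 12.2960 × (1.71406 − 1.17004) / 0.01293 = 517.342 s.

517.3 s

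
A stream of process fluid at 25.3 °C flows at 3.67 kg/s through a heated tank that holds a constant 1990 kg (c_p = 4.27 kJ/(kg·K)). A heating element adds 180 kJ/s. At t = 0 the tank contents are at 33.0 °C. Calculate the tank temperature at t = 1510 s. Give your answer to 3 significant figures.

36.6 °C

M c_p dT/dt = ṁ c_p (T_in − T) + Q̇.
Rearrange: dT/dt = (T_ss − T)/τ with τ = M/ṁ = 542.23 s and T_ss = T_in + Q̇/(ṁ c_p) = 36.786 °C.
Integrating: T(t) = T_ss + (T₀ − T_ss) e^(−t/τ).
T(1510) = 36.786 + (-3.7863)·e^(−1510/542.23) = 36.786 + (-3.7863)·0.061743 = 36.552 °C.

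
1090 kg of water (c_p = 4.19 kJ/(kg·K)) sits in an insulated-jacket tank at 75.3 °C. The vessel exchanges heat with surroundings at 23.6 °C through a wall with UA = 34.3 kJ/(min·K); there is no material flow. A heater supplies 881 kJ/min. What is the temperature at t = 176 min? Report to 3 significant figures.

M c_p dT/dt = −UA(T − T_amb) + Q̇.
dT/dt = (T_ss − T)/τ with T_ss = T_amb + Q̇/UA = 23.6 + 881/34.3 = 49.285 °C, τ = M c_p/UA = 1090·4.19/34.3 = 133.15 min.
Integrating: T(t) = T_ss + (T₀ − T_ss) e^(−t/τ).
T(176) = 49.285 + (26.015)·0.26665 = 56.222 °C.

56.2 °C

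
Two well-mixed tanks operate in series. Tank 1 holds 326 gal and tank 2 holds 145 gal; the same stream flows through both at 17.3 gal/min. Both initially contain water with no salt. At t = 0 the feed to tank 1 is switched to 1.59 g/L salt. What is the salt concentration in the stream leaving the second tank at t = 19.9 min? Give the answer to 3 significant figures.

Species balance on tank i: dCᵢ/dt = (Cᵢ₋₁ − Cᵢ)/τᵢ with τᵢ = Vᵢ/Q.
τ₁ = 326/17.3 = 18.844 min; τ₂ = 145/17.3 = 8.3815 min.
Solving the cascade with C₁(0)=C₂(0)=0 gives C₂(t) = C_in[1 − (τ₁ e^(−t/τ₁) − τ₂ e^(−t/τ₂))/(τ₁ − τ₂)].
At t = 19.9: e^(−t/τ₁) = 0.34783, e^(−t/τ₂) = 0.093082.
C₂ = 1.59·[1 − (18.844·0.34783 − 8.3815·0.093082)/(10.462)] = 1.59·0.44809 = 0.71246 g/L.

0.712 g/L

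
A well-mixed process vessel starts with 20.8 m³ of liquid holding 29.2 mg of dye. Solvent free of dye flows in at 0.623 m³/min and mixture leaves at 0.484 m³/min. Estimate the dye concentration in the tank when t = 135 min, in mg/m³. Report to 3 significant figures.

Total volume: dV/dt = Q_in − Q_out = 0.13900 m³/min, so V(t) = 20.8 + 0.13900 t and V(135) = 39.565 m³.
Solute balance: dm/dt = 0 − Q_out C = −Q_out m/V(t).
Separate: dm/m = −Q_out dt/V(t) ⇒ ln(m/m₀) = −(Q_out/(Q_in−Q_out)) ln(V/V₀).
m = m₀ (V₀/V)^(Q_out/(Q_in−Q_out)) = 29.2 × (20.8/39.565)^(3.4820) = 3.1120 mg.
C = m/V = 3.1120/39.565 = 0.078655 mg/m³.

0.0787 mg/m³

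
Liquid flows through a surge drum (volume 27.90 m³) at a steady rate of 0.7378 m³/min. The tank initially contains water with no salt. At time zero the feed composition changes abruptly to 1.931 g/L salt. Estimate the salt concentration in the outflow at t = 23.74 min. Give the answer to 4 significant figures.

Transient balance on the dissolved component: V dC/dt = Q(C_in − C).
Time constant τ = V/Q = 27.90/0.7378 = 37.8151 min.
Solution: C(t) = C_in + (C₀ − C_in) e^(−t/τ).
C(23.74) = 1.931 + (0 − 1.931)·e^(−23.74/37.8151) = 1.931 + (-1.93100)·0.533770 = 0.900291 g/L.

0.9003 g/L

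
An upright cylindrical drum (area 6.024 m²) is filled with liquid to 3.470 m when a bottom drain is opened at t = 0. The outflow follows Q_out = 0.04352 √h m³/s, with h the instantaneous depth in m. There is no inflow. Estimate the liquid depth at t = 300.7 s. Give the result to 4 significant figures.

Accumulation of liquid (constant cross-section A): A dh/dt = −0.04352 √h.
This is separable: 2 d(√h)/dt = −0.04352/A, so √h = √h₀ − (0.04352/(2A)) t.
√h = √3.470 − 0.04352·300.7/(2·6.024) = 1.86279 − 1.08619 = 0.776600.
h = 0.776600² = 0.603107 m.

0.6031 m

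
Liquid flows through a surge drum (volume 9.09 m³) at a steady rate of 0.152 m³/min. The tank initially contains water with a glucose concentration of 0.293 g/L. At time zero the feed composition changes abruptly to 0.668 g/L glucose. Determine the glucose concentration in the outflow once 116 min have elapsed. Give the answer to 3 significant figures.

0.614 g/L

Mass balance on the solute (V constant): V dC/dt = Q(C_in − C).
Rewrite as dC/dt + C/τ = C_in/τ, τ = V/Q = 59.803 min.
This is linear first-order; C(t) = C_in + (C₀ − C_in) e^(−t/τ).
C(116) = 0.668 + (0.293 − 0.668)·e^(−116/59.803) = 0.668 + (-0.37500)·0.14375 = 0.61410 g/L.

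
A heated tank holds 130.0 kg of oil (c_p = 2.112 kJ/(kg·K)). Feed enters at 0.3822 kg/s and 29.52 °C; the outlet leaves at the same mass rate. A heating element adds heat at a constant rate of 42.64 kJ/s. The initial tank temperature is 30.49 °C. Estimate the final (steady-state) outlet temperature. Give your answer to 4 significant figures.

82.34 °C

M c_p dT/dt = ṁ c_p (T_in − T) + Q̇.
At steady state dT/dt = 0 ⇒ T_ss = T_in + Q̇/(ṁ c_p) = 29.52 + 42.64/(0.3822·2.112) = 82.3442 °C.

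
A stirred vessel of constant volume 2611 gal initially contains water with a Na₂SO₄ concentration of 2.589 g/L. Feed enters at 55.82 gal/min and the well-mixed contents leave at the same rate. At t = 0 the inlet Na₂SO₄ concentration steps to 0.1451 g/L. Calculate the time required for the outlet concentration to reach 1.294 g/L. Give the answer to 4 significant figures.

35.31 min

Species balance: V dC/dt = Q(C_in − C) ⇒ τ = V/Q = 46.7753 min.
C(t) = C_in + (C₀ − C_in) e^(−t/τ). Set C = 1.294 and solve for t:
e^(−t/τ) = (C − C_in)/(C₀ − C_in) = (1.294 − 0.1451)/(2.589 − 0.1451) = 0.470109
t = −τ ln(…) = 46.7753 × 0.754790 = 35.3056 min.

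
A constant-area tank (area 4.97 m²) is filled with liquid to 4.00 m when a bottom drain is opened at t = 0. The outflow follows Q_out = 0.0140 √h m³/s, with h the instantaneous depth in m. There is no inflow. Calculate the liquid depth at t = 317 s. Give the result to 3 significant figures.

2.41 m

A dh/dt = −Q_out = −0.0140 √h.
Separate and integrate: 2(√h − √h₀) = −(0.0140/A) t.
√h = √4.00 − 0.0140·317/(2·4.97) = 2.0000 − 0.44648 = 1.5535.
h = 1.5535² = 2.4134 m.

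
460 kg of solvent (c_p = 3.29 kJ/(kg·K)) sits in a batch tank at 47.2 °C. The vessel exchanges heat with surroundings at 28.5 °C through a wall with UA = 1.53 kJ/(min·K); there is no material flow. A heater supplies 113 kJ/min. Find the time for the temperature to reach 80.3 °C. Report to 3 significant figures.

M c_p dT/dt = −UA(T − T_amb) + Q̇.
τ = M c_p/UA = 989.15 min; T_ss = T_amb + Q̇/UA = 28.5 + 113/1.53 = 102.36 °C.
T(t) = T_ss + (T₀ − T_ss)e^(−t/τ); set T = 80.3:
t = −τ ln[(T − T_ss)/(T₀ − T_ss)] = −989.15 · ln(0.39989) = 906.63 min.

907 min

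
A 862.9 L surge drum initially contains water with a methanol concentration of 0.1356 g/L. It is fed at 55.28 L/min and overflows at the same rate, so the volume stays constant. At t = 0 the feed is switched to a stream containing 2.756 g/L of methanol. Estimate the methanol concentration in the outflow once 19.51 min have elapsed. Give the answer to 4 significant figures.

2.005 g/L

Mass balance on the solute (V constant): V dC/dt = Q(C_in − C).
So dC/dt = (C_in − C)/τ with τ = V/Q = 862.9/55.28 = 15.6096 min.
Integrating: C(t) = C_in + (C₀ − C_in) e^(−t/τ).
C(19.51) = 2.756 + (0.1356 − 2.756)·e^(−19.51/15.6096) = 2.756 + (-2.62040)·0.286542 = 2.00515 g/L.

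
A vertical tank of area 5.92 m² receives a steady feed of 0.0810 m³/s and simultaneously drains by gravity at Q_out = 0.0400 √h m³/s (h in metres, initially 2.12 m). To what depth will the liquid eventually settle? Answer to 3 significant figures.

Level balance: A dh/dt = 0.0810 − 0.0400 √h. Setting dh/dt = 0:
Q_in = 0.0400 √h_ss ⇒ √h_ss = 0.0810/0.0400 = 2.0250.
h_ss = 2.0250² = 4.1006 m. (Since h₀ = 2.12 m < h_ss, the level will rise toward this value.)

4.10 m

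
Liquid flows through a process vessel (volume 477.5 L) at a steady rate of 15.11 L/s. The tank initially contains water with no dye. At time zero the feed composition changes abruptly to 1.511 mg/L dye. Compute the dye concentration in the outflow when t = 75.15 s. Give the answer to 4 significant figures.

1.371 mg/L

Species balance on the tank: V dC/dt = Q(C_in − C).
So dC/dt = (C_in − C)/τ with τ = V/Q = 477.5/15.11 = 31.6016 s.
Integrating: C(t) = C_in + (C₀ − C_in) e^(−t/τ).
C(75.15) = 1.511 + (0 − 1.511)·e^(−75.15/31.6016) = 1.511 + (-1.51100)·0.0927317 = 1.37088 mg/L.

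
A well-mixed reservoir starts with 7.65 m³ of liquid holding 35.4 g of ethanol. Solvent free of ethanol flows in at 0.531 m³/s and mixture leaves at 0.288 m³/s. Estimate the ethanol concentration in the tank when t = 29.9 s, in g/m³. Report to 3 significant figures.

Total volume: dV/dt = Q_in − Q_out = 0.24300 m³/s, so V(t) = 7.65 + 0.24300 t and V(29.9) = 14.916 m³.
Solute balance: dm/dt = 0 − Q_out C = −Q_out m/V(t).
dm/m = −Q_out dt/(V₀ + 0.24300 t); integrating gives ln(m/m₀) = −(Q_out/(Q_in−Q_out)) ln(V/V₀).
m = m₀ (V₀/V)^(Q_out/(Q_in−Q_out)) = 35.4 × (7.65/14.916)^(1.1852) = 16.044 g.
C = m/V = 16.044/14.916 = 1.0757 g/m³.

1.08 g/m³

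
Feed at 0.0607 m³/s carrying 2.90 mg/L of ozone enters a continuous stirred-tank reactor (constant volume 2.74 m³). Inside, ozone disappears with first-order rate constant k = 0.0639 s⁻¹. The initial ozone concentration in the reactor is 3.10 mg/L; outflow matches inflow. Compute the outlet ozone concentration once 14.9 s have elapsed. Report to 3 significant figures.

1.40 mg/L

Accumulation = in − out − consumed: V dC/dt = Q C_in − Q C − k V C.
dC/dt = (Q/V) C_in − (Q/V + k) C; effective rate a = Q/V + k = 0.022153 + 0.0639 = 0.086053 s⁻¹.
C_ss = Q C_in/(Q + kV) = 0.74657 mg/L; C(t) = C_ss + (C₀ − C_ss) e^(−a t).
C(14.9) = 0.74657 + (2.3534)·e^(−0.086053·14.9) = 0.74657 + (2.3534)·0.27743 = 1.3995 mg/L.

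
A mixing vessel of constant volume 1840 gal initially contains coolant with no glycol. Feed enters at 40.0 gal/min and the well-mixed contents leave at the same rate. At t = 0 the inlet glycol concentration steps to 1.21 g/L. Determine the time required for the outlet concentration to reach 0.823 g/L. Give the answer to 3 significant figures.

52.4 min

Species balance: V dC/dt = Q(C_in − C) ⇒ τ = V/Q = 46.000 min.
C(t) = C_in + (C₀ − C_in) e^(−t/τ). Set C = 0.823 and solve for t:
e^(−t/τ) = (C − C_in)/(C₀ − C_in) = (0.823 − 1.21)/(0 − 1.21) = 0.31983
t = −τ ln(…) = 46.000 × 1.1400 = 52.438 min.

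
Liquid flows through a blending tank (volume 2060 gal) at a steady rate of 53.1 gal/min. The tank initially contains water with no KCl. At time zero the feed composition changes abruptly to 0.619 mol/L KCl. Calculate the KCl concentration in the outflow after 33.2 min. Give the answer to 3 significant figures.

0.356 mol/L

Mass balance on the solute (V constant): V dC/dt = Q(C_in − C).
So dC/dt = (C_in − C)/τ with τ = V/Q = 2060/53.1 = 38.795 min.
C approaches C_in exponentially: C(t) = C_in + (C₀ − C_in) e^(−t/τ).
C(33.2) = 0.619 + (0 − 0.619)·e^(−33.2/38.795) = 0.619 + (-0.61900)·0.42495 = 0.35596 mol/L.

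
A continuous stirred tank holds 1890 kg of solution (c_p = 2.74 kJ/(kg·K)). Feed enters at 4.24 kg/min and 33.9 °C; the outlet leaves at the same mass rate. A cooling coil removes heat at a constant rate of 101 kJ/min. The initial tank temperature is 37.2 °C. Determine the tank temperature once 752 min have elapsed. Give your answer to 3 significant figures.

27.4 °C

Heat balance on the well-mixed liquid: M c_p dT/dt = ṁ c_p (T_in − T) − 101.
τ = M/ṁ = 445.75 min; T_ss = T_in − Q̇/(ṁ c_p) = 33.9 − 101/(4.24·2.74) = 25.206 °C.
Solution: T(t) = T_ss + (T₀ − T_ss) e^(−t/τ).
T(752) = 25.206 + (11.994)·e^(−752/445.75) = 25.206 + (11.994)·0.18507 = 27.426 °C.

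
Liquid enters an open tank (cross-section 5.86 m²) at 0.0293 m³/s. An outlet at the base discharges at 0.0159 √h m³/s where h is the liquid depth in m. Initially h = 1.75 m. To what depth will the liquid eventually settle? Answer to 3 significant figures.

3.40 m

Volume balance on the tank: A dh/dt = Q_in − 0.0159 √h. At steady state dh/dt = 0:
Q_in = 0.0159 √h_ss ⇒ √h_ss = 0.0293/0.0159 = 1.8428.
h_ss = 1.8428² = 3.3958 m. (Since h₀ = 1.75 m < h_ss, the level will rise toward this value.)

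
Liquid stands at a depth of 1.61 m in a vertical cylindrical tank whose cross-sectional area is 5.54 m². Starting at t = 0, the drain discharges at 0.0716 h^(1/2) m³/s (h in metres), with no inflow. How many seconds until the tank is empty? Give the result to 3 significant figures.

196 s

A dh/dt = −Q_out = −0.0716 √h.
This is separable: 2 d(√h)/dt = −0.0716/A, so √h = √h₀ − (0.0716/(2A)) t.
Tank is empty when √h = 0: t_empty = 2A√h₀/0.0716.
t_empty = 2·5.54·√1.61/0.0716 = 11.080·1.2689/0.0716 = 196.35 s.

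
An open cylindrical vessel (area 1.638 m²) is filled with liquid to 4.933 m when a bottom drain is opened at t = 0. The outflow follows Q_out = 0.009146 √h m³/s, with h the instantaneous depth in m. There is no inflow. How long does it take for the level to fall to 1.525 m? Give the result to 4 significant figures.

A dh/dt = −Q_out = −0.009146 √h.
∫ h^(−1/2) dh = −(0.009146/A) ∫ dt, giving 2√h = 2√h₀ − (0.009146/A) t.
t = 2A(√h₀ − √h)/0.009146 = 2·1.638·(√4.933 − √1.525)/0.009146
  = 3.27600 × (2.22104 − 1.23491) / 0.009146 = 353.220 s.

353.2 s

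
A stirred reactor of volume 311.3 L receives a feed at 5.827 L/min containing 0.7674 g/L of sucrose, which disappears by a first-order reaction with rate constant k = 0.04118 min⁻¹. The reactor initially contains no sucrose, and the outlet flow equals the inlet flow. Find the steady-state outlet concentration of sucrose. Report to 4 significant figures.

Accumulation = in − out − consumed: V dC/dt = Q C_in − Q C − k V C.
Steady state (dC/dt = 0): C_ss = Q C_in/(Q + kV) = C_in/(1 + kV/Q).
C_ss = 5.827·0.7674/(5.827 + 0.04118·311.3) = 4.47164/18.6463 = 0.239813 g/L.

0.2398 g/L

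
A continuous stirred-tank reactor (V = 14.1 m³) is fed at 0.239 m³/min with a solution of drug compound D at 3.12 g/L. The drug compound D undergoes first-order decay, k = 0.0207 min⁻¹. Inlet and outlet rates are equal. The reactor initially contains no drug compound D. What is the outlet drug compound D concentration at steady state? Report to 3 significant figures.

1.40 g/L

Accumulation = in − out − consumed: V dC/dt = Q C_in − Q C − k V C.
At steady state: 0 = Q C_in − (Q + kV) C_ss, so C_ss = Q C_in/(Q + kV).
C_ss = 0.239·3.12/(0.239 + 0.0207·14.1) = 0.74568/0.53087 = 1.4046 g/L.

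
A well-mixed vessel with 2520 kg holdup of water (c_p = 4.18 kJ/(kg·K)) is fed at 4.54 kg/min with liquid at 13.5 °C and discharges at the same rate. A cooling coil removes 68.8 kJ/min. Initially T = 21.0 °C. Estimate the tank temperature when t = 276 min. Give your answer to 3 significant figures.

Heat balance on the well-mixed liquid: M c_p dT/dt = ṁ c_p (T_in − T) − 68.8.
Rearrange: dT/dt = (T_ss − T)/τ with τ = M/ṁ = 555.07 min and T_ss = T_in − Q̇/(ṁ c_p) = 9.8746 °C.
T approaches T_ss exponentially: T(t) = T_ss + (T₀ − T_ss) e^(−t/τ).
T(276) = 9.8746 + (11.125)·e^(−276/555.07) = 9.8746 + (11.125)·0.60821 = 16.641 °C.

16.6 °C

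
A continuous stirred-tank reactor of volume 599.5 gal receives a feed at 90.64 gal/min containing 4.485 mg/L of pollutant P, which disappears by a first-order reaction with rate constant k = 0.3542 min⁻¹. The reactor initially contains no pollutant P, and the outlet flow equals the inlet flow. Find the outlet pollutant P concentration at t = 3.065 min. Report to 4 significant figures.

V dC/dt = Q(C_in − C) − k V C.
dC/dt = (Q/V) C_in − (Q/V + k) C; effective rate a = Q/V + k = 0.151193 + 0.3542 = 0.505393 min⁻¹.
C_ss = Q C_in/(Q + kV) = 1.34173 mg/L; C(t) = C_ss + (C₀ − C_ss) e^(−a t).
C(3.065) = 1.34173 + (-1.34173)·e^(−0.505393·3.065) = 1.34173 + (-1.34173)·0.212454 = 1.05667 mg/L.

1.057 mg/L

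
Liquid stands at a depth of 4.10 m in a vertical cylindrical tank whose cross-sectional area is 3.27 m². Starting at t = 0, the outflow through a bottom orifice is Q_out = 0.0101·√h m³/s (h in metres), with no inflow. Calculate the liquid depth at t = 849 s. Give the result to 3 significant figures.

0.509 m

With no inflow, A dh/dt = −0.0101 √h.
This is separable: 2 d(√h)/dt = −0.0101/A, so √h = √h₀ − (0.0101/(2A)) t.
√h = √4.10 − 0.0101·849/(2·3.27) = 2.0248 − 1.3111 = 0.71370.
h = 0.71370² = 0.50937 m.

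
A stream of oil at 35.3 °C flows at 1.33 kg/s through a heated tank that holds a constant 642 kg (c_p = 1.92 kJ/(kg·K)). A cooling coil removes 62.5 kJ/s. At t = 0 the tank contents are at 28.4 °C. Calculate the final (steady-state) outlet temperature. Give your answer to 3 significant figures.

M c_p dT/dt = ṁ c_p (T_in − T) − Q̇.
At steady state dT/dt = 0 ⇒ T_ss = T_in − Q̇/(ṁ c_p) = 35.3 − 62.5/(1.33·1.92) = 10.825 °C.

10.8 °C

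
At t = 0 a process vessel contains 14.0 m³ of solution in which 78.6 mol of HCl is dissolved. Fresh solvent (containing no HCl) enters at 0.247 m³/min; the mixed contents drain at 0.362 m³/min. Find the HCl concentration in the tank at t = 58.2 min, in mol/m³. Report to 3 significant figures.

Total volume: dV/dt = Q_in − Q_out = -0.11500 m³/min, so V(t) = 14.0 − 0.11500 t and V(58.2) = 7.3070 m³.
No HCl enters, so dm/dt = −Q_out · (m/V).
dm/m = −Q_out dt/(V₀ − 0.11500 t); integrating gives ln(m/m₀) = −(Q_out/(Q_in−Q_out)) ln(V/V₀).
m = m₀ (V₀/V)^(Q_out/(Q_in−Q_out)) = 78.6 × (14.0/7.3070)^(-3.1478) = 10.151 mol.
C = m/V = 10.151/7.3070 = 1.3892 mol/m³.

1.39 mol/m³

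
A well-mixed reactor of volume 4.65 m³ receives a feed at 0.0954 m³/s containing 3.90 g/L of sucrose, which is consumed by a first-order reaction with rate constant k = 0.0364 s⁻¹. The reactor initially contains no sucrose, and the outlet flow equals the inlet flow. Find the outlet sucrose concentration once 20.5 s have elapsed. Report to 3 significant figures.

V dC/dt = Q(C_in − C) − k V C.
This is linear with rate a = Q/V + k = 0.056916 s⁻¹.
C_ss = Q C_in/(Q + kV) = 1.4058 g/L; C(t) = C_ss + (C₀ − C_ss) e^(−a t).
C(20.5) = 1.4058 + (-1.4058)·e^(−0.056916·20.5) = 1.4058 + (-1.4058)·0.31137 = 0.96808 g/L.

0.968 g/L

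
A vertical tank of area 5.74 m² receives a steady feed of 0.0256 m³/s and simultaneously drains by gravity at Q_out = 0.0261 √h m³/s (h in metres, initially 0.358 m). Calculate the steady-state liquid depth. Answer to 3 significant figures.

Level balance: A dh/dt = 0.0256 − 0.0261 √h. Setting dh/dt = 0:
Q_in = 0.0261 √h_ss ⇒ √h_ss = 0.0256/0.0261 = 0.98084.
h_ss = 0.98084² = 0.96205 m. (Since h₀ = 0.358 m < h_ss, the level will rise toward this value.)

0.962 m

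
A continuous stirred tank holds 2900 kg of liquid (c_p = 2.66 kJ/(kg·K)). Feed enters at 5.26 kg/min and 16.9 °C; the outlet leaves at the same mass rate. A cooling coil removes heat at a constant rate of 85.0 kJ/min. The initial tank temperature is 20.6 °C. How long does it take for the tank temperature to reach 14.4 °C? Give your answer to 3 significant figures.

555 min

Unsteady energy balance on the tank contents: M c_p dT/dt = ṁ c_p (T_in − T) − 85.0.
τ = M/ṁ = 551.33 min; T_ss = T_in − Q̇/(ṁ c_p) = 10.825 °C.
T(t) = T_ss + (T₀ − T_ss) e^(−t/τ). Set T = 14.4:
e^(−t/τ) = (14.4 − 10.825)/(20.6 − 10.825) = 0.36573
t = −551.33 · ln(0.36573) = 554.56 min.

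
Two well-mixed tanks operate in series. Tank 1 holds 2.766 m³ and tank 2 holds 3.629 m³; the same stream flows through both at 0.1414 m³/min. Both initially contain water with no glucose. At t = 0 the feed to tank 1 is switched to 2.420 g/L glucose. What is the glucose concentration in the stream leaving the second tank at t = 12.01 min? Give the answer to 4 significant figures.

0.2445 g/L

Species balance on tank i: dCᵢ/dt = (Cᵢ₋₁ − Cᵢ)/τᵢ with τᵢ = Vᵢ/Q.
τ₁ = 2.766/0.1414 = 19.5615 min; τ₂ = 3.629/0.1414 = 25.6648 min.
Tank 1: C₁ = C_in(1 − e^(−t/τ₁)). Tank 2 (τ₁ ≠ τ₂): C₂ = C_in[1 − (τ₁ e^(−t/τ₁) − τ₂ e^(−t/τ₂))/(τ₁ − τ₂)].
At t = 12.01: e^(−t/τ₁) = 0.541203, e^(−t/τ₂) = 0.626281.
C₂ = 2.420·[1 − (19.5615·0.541203 − 25.6648·0.626281)/(-6.10325)] = 2.420·0.101038 = 0.244511 g/L.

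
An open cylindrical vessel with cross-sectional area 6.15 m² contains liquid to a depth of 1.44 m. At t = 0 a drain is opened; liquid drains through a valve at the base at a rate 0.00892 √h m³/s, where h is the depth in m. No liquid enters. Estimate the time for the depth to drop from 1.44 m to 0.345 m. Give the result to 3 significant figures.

A dh/dt = −Q_out = −0.00892 √h.
Separate and integrate: 2(√h − √h₀) = −(0.00892/A) t.
t = 2A(√h₀ − √h)/0.00892 = 2·6.15·(√1.44 − √0.345)/0.00892
  = 12.300 × (1.2000 − 0.58737) / 0.00892 = 844.77 s.

845 s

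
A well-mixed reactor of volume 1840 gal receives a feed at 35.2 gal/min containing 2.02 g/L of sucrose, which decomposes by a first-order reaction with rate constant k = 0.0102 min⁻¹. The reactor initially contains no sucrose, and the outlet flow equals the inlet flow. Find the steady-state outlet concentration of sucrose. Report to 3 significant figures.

V dC/dt = Q(C_in − C) − k V C.
At steady state: 0 = Q C_in − (Q + kV) C_ss, so C_ss = Q C_in/(Q + kV).
C_ss = 35.2·2.02/(35.2 + 0.0102·1840) = 71.104/53.968 = 1.3175 g/L.

1.32 g/L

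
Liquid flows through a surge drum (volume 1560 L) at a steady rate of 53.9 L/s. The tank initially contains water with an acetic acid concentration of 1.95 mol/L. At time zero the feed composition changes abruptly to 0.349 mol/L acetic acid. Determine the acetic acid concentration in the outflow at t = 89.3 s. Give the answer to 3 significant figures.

0.422 mol/L

Mass balance on the solute (V constant): V dC/dt = Q(C_in − C).
Rewrite as dC/dt + C/τ = C_in/τ, τ = V/Q = 28.942 s.
Solution: C(t) = C_in + (C₀ − C_in) e^(−t/τ).
C(89.3) = 0.349 + (1.95 − 0.349)·e^(−89.3/28.942) = 0.349 + (1.6010)·0.045710 = 0.42218 mol/L.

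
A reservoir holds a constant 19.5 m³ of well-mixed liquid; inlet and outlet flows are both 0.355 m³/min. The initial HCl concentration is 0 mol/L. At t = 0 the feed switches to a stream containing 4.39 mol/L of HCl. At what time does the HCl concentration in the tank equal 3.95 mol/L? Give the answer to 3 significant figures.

126 min

Transient balance on the dissolved component: V dC/dt = Q(C_in − C), so τ = V/Q = 54.930 min.
C(t) = C_in + (C₀ − C_in) e^(−t/τ). Set C = 3.95 and solve for t:
e^(−t/τ) = (C − C_in)/(C₀ − C_in) = (3.95 − 4.39)/(0 − 4.39) = 0.10023
t = −τ ln(…) = 54.930 × 2.3003 = 126.36 min.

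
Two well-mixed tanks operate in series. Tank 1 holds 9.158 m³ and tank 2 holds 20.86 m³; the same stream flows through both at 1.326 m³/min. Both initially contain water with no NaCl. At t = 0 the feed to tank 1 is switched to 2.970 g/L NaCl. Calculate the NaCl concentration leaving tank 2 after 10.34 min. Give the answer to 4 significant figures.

Time constants: τᵢ = Vᵢ/Q for each well-mixed tank.
τ₁ = 9.158/1.326 = 6.90649 min; τ₂ = 20.86/1.326 = 15.7315 min.
Solving the cascade with C₁(0)=C₂(0)=0 gives C₂(t) = C_in[1 − (τ₁ e^(−t/τ₁) − τ₂ e^(−t/τ₂))/(τ₁ − τ₂)].
At t = 10.34: e^(−t/τ₁) = 0.223768, e^(−t/τ₂) = 0.518260.
C₂ = 2.970·[1 − (6.90649·0.223768 − 15.7315·0.518260)/(-8.82504)] = 2.970·0.251271 = 0.746276 g/L.

0.7463 g/L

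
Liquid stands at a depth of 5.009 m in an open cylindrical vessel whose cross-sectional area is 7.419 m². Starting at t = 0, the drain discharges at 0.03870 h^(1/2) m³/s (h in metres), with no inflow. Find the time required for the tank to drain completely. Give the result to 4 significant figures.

With no inflow, A dh/dt = −0.03870 √h.
This is separable: 2 d(√h)/dt = −0.03870/A, so √h = √h₀ − (0.03870/(2A)) t.
Set h = 0: 2√h₀ = (0.03870/A) t_empty ⇒ t_empty = 2A√h₀/0.03870.
t_empty = 2·7.419·√5.009/0.03870 = 14.8380·2.23808/0.03870 = 858.104 s.

858.1 s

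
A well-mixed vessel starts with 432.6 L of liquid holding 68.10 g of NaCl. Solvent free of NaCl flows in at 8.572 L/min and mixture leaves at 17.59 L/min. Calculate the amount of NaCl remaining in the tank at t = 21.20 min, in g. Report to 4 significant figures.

21.83 g

Let m(t) be the amount of NaCl. Volume: V(t) = V₀ + (Q_in − Q_out) t = 432.6 − 9.01800 t; V(21.20) = 241.418 L.
Solute balance: dm/dt = 0 − Q_out C = −Q_out m/V(t).
dm/m = −Q_out dt/(V₀ − 9.01800 t); integrating gives ln(m/m₀) = −(Q_out/(Q_in−Q_out)) ln(V/V₀).
m = m₀ (V₀/V)^(Q_out/(Q_in−Q_out)) = 68.10 × (432.6/241.418)^(-1.95054) = 21.8295 g.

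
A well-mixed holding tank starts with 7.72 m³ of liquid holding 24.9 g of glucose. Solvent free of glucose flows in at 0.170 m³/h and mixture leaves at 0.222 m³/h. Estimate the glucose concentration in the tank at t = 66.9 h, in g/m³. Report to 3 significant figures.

0.455 g/m³

Total volume: dV/dt = Q_in − Q_out = -0.052000 m³/h, so V(t) = 7.72 − 0.052000 t and V(66.9) = 4.2412 m³.
Species balance (pure solvent in): dm/dt = −Q_out · m/V(t).
Separate: dm/m = −Q_out dt/V(t) ⇒ ln(m/m₀) = −(Q_out/(Q_in−Q_out)) ln(V/V₀).
m = m₀ (V₀/V)^(Q_out/(Q_in−Q_out)) = 24.9 × (7.72/4.2412)^(-4.2692) = 1.9304 g.
C = m/V = 1.9304/4.2412 = 0.45516 g/m³.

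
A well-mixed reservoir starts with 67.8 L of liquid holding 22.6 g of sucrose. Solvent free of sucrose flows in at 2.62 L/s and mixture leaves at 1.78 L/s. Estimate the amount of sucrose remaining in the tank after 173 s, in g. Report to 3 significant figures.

2.00 g

Let m(t) be the amount of sucrose. Volume: V(t) = V₀ + (Q_in − Q_out) t = 67.8 + 0.84000 t; V(173) = 213.12 L.
No sucrose enters, so dm/dt = −Q_out · (m/V).
Separate: dm/m = −Q_out dt/V(t) ⇒ ln(m/m₀) = −(Q_out/(Q_in−Q_out)) ln(V/V₀).
m = m₀ (V₀/V)^(Q_out/(Q_in−Q_out)) = 22.6 × (67.8/213.12)^(2.1190) = 1.9957 g.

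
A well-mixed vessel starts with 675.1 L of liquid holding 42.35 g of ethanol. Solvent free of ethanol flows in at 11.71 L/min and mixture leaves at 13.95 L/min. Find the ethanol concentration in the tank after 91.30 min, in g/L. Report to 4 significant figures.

Total volume: dV/dt = Q_in − Q_out = -2.24000 L/min, so V(t) = 675.1 − 2.24000 t and V(91.30) = 470.588 L.
No ethanol enters, so dm/dt = −Q_out · (m/V).
dm/m = −Q_out dt/(V₀ − 2.24000 t); integrating gives ln(m/m₀) = −(Q_out/(Q_in−Q_out)) ln(V/V₀).
m = m₀ (V₀/V)^(Q_out/(Q_in−Q_out)) = 42.35 × (675.1/470.588)^(-6.22768) = 4.47514 g.
C = m/V = 4.47514/470.588 = 0.00950967 g/L.

0.009510 g/L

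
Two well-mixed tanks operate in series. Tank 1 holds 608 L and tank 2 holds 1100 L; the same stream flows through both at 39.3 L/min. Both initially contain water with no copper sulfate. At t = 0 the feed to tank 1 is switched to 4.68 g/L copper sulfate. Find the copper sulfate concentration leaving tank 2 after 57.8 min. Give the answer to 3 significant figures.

3.49 g/L

Each tank obeys Vᵢ dCᵢ/dt = Q(Cᵢ₋₁ − Cᵢ), so τᵢ = Vᵢ/Q.
τ₁ = 608/39.3 = 15.471 min; τ₂ = 1100/39.3 = 27.990 min.
Tank 1: C₁ = C_in(1 − e^(−t/τ₁)). Tank 2 (τ₁ ≠ τ₂): C₂ = C_in[1 − (τ₁ e^(−t/τ₁) − τ₂ e^(−t/τ₂))/(τ₁ − τ₂)].
At t = 57.8: e^(−t/τ₁) = 0.023847, e^(−t/τ₂) = 0.12681.
C₂ = 4.68·[1 − (15.471·0.023847 − 27.990·0.12681)/(-12.519)] = 4.68·0.74594 = 3.4910 g/L.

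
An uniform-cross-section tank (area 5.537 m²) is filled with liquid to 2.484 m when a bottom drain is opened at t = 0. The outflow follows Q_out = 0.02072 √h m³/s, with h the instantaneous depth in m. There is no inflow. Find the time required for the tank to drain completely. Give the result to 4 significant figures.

With no inflow, A dh/dt = −0.02072 √h.
∫ h^(−1/2) dh = −(0.02072/A) ∫ dt, giving 2√h = 2√h₀ − (0.02072/A) t.
Set h = 0: 2√h₀ = (0.02072/A) t_empty ⇒ t_empty = 2A√h₀/0.02072.
t_empty = 2·5.537·√2.484/0.02072 = 11.0740·1.57607/0.02072 = 842.346 s.

842.3 s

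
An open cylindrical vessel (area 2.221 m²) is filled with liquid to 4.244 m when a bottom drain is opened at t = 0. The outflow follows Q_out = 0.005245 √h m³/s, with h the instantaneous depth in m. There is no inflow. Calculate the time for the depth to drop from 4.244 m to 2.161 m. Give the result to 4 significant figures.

Volume balance on the tank: A dh/dt = −0.005245 √h.
Separate and integrate: 2(√h − √h₀) = −(0.005245/A) t.
t = 2A(√h₀ − √h)/0.005245 = 2·2.221·(√4.244 − √2.161)/0.005245
  = 4.44200 × (2.06010 − 1.47003) / 0.005245 = 499.725 s.

499.7 s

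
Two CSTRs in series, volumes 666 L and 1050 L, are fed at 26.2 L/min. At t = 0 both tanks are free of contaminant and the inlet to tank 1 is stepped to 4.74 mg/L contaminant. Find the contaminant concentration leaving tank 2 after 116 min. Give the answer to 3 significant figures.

Species balance on tank i: dCᵢ/dt = (Cᵢ₋₁ − Cᵢ)/τᵢ with τᵢ = Vᵢ/Q.
τ₁ = 666/26.2 = 25.420 min; τ₂ = 1050/26.2 = 40.076 min.
Solving the cascade with C₁(0)=C₂(0)=0 gives C₂(t) = C_in[1 − (τ₁ e^(−t/τ₁) − τ₂ e^(−t/τ₂))/(τ₁ − τ₂)].
At t = 116: e^(−t/τ₁) = 0.010427, e^(−t/τ₂) = 0.055328.
C₂ = 4.74·[1 − (25.420·0.010427 − 40.076·0.055328)/(-14.656)] = 4.74·0.86680 = 4.1086 mg/L.

4.11 mg/L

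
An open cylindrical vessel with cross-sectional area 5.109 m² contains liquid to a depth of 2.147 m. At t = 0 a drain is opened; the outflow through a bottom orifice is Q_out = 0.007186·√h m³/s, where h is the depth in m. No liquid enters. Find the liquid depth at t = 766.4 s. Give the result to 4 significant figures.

0.8580 m

A dh/dt = −Q_out = −0.007186 √h.
Separate and integrate: 2(√h − √h₀) = −(0.007186/A) t.
√h = √2.147 − 0.007186·766.4/(2·5.109) = 1.46526 − 0.538985 = 0.926279.
h = 0.926279² = 0.857993 m.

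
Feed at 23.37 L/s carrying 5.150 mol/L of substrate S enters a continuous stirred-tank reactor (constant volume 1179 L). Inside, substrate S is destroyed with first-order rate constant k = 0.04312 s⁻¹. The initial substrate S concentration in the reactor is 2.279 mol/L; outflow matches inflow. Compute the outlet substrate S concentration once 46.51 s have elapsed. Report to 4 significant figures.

V dC/dt = Q(C_in − C) − k V C.
This is linear with rate a = Q/V + k = 0.0629419 s⁻¹.
C_ss = Q C_in/(Q + kV) = 1.62186 mol/L; C(t) = C_ss + (C₀ − C_ss) e^(−a t).
C(46.51) = 1.62186 + (0.657144)·e^(−0.0629419·46.51) = 1.62186 + (0.657144)·0.0535346 = 1.65704 mol/L.

1.657 mol/L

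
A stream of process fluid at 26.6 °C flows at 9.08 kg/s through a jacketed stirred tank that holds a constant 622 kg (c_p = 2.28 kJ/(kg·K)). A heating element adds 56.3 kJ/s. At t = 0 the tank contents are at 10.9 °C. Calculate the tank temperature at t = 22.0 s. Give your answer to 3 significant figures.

M c_p dT/dt = ṁ c_p (T_in − T) + Q̇.
Rearrange: dT/dt = (T_ss − T)/τ with τ = M/ṁ = 68.502 s and T_ss = T_in + Q̇/(ṁ c_p) = 29.319 °C.
This is linear first-order; T(t) = T_ss + (T₀ − T_ss) e^(−t/τ).
T(22.0) = 29.319 + (-18.419)·e^(−22.0/68.502) = 29.319 + (-18.419)·0.72531 = 15.960 °C.

16.0 °C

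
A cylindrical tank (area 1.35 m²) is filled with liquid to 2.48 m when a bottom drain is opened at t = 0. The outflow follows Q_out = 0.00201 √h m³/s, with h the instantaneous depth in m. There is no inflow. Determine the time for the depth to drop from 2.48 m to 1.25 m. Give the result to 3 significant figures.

614 s

Unsteady balance on liquid volume: A dh/dt = −0.00201 √h.
∫ h^(−1/2) dh = −(0.00201/A) ∫ dt, giving 2√h = 2√h₀ − (0.00201/A) t.
t = 2A(√h₀ − √h)/0.00201 = 2·1.35·(√2.48 − √1.25)/0.00201
  = 2.7000 × (1.5748 − 1.1180) / 0.00201 = 613.57 s.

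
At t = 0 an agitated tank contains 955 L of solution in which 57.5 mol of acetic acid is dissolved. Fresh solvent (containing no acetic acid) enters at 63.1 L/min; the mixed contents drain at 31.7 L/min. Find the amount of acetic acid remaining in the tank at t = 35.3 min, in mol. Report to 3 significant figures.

Let m(t) be the amount of acetic acid. Volume: V(t) = V₀ + (Q_in − Q_out) t = 955 + 31.400 t; V(35.3) = 2063.4 L.
Solute balance: dm/dt = 0 − Q_out C = −Q_out m/V(t).
Separate: dm/m = −Q_out dt/V(t) ⇒ ln(m/m₀) = −(Q_out/(Q_in−Q_out)) ln(V/V₀).
m = m₀ (V₀/V)^(Q_out/(Q_in−Q_out)) = 57.5 × (955/2063.4)^(1.0096) = 26.417 mol.

26.4 mol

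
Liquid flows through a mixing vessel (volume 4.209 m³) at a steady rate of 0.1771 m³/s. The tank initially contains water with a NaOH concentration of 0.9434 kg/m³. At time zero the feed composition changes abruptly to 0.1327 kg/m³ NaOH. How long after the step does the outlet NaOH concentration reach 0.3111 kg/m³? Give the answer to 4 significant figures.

35.98 s

Species balance on the tank: V dC/dt = Q(C_in − C), so τ = V/Q = 23.7662 s.
C(t) = C_in + (C₀ − C_in) e^(−t/τ). Set C = 0.3111 and solve for t:
e^(−t/τ) = (C − C_in)/(C₀ − C_in) = (0.3111 − 0.1327)/(0.9434 − 0.1327) = 0.220057
t = −τ ln(…) = 23.7662 × 1.51387 = 35.9790 s.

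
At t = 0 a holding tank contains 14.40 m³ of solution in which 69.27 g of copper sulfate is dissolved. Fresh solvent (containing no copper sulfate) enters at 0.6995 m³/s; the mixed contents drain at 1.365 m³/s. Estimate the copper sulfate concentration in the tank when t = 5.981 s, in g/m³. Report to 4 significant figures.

3.424 g/m³

Let m(t) be the amount of copper sulfate. Volume: V(t) = V₀ + (Q_in − Q_out) t = 14.40 − 0.665500 t; V(5.981) = 10.4196 m³.
Solute balance: dm/dt = 0 − Q_out C = −Q_out m/V(t).
dm/m = −Q_out dt/(V₀ − 0.665500 t); integrating gives ln(m/m₀) = −(Q_out/(Q_in−Q_out)) ln(V/V₀).
m = m₀ (V₀/V)^(Q_out/(Q_in−Q_out)) = 69.27 × (14.40/10.4196)^(-2.05109) = 35.6736 g.
C = m/V = 35.6736/10.4196 = 3.42369 g/m³.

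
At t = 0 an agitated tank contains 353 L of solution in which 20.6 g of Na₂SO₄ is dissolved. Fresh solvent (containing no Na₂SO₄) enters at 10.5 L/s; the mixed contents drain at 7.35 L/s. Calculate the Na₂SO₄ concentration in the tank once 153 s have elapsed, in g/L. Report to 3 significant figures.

0.00331 g/L

Let m(t) be the amount of Na₂SO₄. Volume: V(t) = V₀ + (Q_in − Q_out) t = 353 + 3.1500 t; V(153) = 834.95 L.
Species balance (pure solvent in): dm/dt = −Q_out · m/V(t).
Separate: dm/m = −Q_out dt/V(t) ⇒ ln(m/m₀) = −(Q_out/(Q_in−Q_out)) ln(V/V₀).
m = m₀ (V₀/V)^(Q_out/(Q_in−Q_out)) = 20.6 × (353/834.95)^(2.3333) = 2.7635 g.
C = m/V = 2.7635/834.95 = 0.0033098 g/L.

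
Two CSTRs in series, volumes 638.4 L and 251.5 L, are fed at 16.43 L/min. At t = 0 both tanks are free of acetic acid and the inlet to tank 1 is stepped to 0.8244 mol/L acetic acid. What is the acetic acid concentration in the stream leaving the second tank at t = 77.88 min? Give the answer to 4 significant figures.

0.6444 mol/L

Each tank obeys Vᵢ dCᵢ/dt = Q(Cᵢ₋₁ − Cᵢ), so τᵢ = Vᵢ/Q.
τ₁ = 638.4/16.43 = 38.8558 min; τ₂ = 251.5/16.43 = 15.3074 min.
Solving the cascade with C₁(0)=C₂(0)=0 gives C₂(t) = C_in[1 − (τ₁ e^(−t/τ₁) − τ₂ e^(−t/τ₂))/(τ₁ − τ₂)].
At t = 77.88: e^(−t/τ₁) = 0.134750, e^(−t/τ₂) = 0.00617191.
C₂ = 0.8244·[1 − (38.8558·0.134750 − 15.3074·0.00617191)/(23.5484)] = 0.8244·0.781670 = 0.644409 mol/L.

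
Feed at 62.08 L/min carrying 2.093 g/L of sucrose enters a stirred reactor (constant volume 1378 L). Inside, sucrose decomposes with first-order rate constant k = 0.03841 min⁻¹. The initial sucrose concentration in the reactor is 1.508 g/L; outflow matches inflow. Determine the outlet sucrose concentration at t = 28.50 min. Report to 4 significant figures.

1.165 g/L

Accumulation = in − out − consumed: V dC/dt = Q C_in − Q C − k V C.
This is linear with rate a = Q/V + k = 0.0834608 min⁻¹.
C_ss = Q C_in/(Q + kV) = 1.12977 g/L; C(t) = C_ss + (C₀ − C_ss) e^(−a t).
C(28.50) = 1.12977 + (0.378232)·e^(−0.0834608·28.50) = 1.12977 + (0.378232)·0.0926772 = 1.16482 g/L.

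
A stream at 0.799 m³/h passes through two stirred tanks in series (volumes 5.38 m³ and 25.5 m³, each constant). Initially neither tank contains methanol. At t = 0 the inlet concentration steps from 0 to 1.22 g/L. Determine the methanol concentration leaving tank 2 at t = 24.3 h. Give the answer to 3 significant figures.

0.507 g/L

Each tank obeys Vᵢ dCᵢ/dt = Q(Cᵢ₋₁ − Cᵢ), so τᵢ = Vᵢ/Q.
τ₁ = 5.38/0.799 = 6.7334 h; τ₂ = 25.5/0.799 = 31.915 h.
Solving the cascade with C₁(0)=C₂(0)=0 gives C₂(t) = C_in[1 − (τ₁ e^(−t/τ₁) − τ₂ e^(−t/τ₂))/(τ₁ − τ₂)].
At t = 24.3: e^(−t/τ₁) = 0.027083, e^(−t/τ₂) = 0.46701.
C₂ = 1.22·[1 − (6.7334·0.027083 − 31.915·0.46701)/(-25.181)] = 1.22·0.41535 = 0.50673 g/L.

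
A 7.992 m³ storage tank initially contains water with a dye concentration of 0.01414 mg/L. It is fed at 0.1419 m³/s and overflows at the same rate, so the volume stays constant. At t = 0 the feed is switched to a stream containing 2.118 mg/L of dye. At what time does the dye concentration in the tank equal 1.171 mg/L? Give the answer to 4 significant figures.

Species balance: V dC/dt = Q(C_in − C) ⇒ τ = V/Q = 56.3214 s.
C(t) = C_in + (C₀ − C_in) e^(−t/τ). Set C = 1.171 and solve for t:
e^(−t/τ) = (C − C_in)/(C₀ − C_in) = (1.171 − 2.118)/(0.01414 − 2.118) = 0.450125
t = −τ ln(…) = 56.3214 × 0.798230 = 44.9574 s.

44.96 s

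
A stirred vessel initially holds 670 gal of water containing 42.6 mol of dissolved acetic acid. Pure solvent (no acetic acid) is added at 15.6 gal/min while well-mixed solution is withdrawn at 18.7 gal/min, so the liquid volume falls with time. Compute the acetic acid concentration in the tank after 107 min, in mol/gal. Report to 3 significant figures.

Let m(t) be the amount of acetic acid. Volume: V(t) = V₀ + (Q_in − Q_out) t = 670 − 3.1000 t; V(107) = 338.30 gal.
Species balance (pure solvent in): dm/dt = −Q_out · m/V(t).
dm/m = −Q_out dt/(V₀ − 3.1000 t); integrating gives ln(m/m₀) = −(Q_out/(Q_in−Q_out)) ln(V/V₀).
m = m₀ (V₀/V)^(Q_out/(Q_in−Q_out)) = 42.6 × (670/338.30)^(-6.0323) = 0.69056 mol.
C = m/V = 0.69056/338.30 = 0.0020413 mol/gal.

0.00204 mol/gal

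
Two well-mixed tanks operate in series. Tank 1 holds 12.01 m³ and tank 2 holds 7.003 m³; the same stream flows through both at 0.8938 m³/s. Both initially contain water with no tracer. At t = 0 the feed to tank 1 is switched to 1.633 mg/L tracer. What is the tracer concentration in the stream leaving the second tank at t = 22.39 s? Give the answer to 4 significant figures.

1.024 mg/L

Time constants: τᵢ = Vᵢ/Q for each well-mixed tank.
τ₁ = 12.01/0.8938 = 13.4370 s; τ₂ = 7.003/0.8938 = 7.83509 s.
Tank 1: C₁ = C_in(1 − e^(−t/τ₁)). Tank 2 (τ₁ ≠ τ₂): C₂ = C_in[1 − (τ₁ e^(−t/τ₁) − τ₂ e^(−t/τ₂))/(τ₁ − τ₂)].
At t = 22.39: e^(−t/τ₁) = 0.188946, e^(−t/τ₂) = 0.0574030.
C₂ = 1.633·[1 − (13.4370·0.188946 − 7.83509·0.0574030)/(5.60192)] = 1.633·0.627072 = 1.02401 mg/L.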